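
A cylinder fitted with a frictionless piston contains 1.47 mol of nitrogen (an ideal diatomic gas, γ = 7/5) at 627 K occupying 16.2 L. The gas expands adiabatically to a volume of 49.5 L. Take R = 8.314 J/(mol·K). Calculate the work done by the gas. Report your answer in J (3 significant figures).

Adiabatic: TV^(γ−1) = const with γ = 7/5.
T₂ = T₁ (V₁/V₂)^(γ−1) = 627 × (16.2/49.5)^0.4 = 627 × 0.6397 = 401.1 K.
W_by = nCᵥ(T₁ − T₂) = (1.47)(20.79)(627 − 401.1) = 6903 J.

W ≈ 6900 J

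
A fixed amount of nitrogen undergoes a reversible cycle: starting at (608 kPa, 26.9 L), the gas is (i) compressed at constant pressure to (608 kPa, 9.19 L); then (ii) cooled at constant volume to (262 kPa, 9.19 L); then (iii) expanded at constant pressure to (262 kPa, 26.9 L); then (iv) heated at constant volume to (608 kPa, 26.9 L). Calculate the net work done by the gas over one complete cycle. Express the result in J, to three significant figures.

Constant-volume legs do no work.
W(i) = (608)(9.19 − 26.9) = -10768 J; W(iii) = (262)(26.9 − 9.19) = 4640 J.
W_net = -10768 + 4640 = -6128 J (the counter-clockwise enclosed area).

W_net ≈ -6130 J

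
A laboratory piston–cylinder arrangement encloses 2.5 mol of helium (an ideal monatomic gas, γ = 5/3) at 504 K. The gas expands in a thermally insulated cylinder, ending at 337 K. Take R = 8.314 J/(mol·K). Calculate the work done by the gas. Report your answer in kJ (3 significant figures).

W ≈ 5.21 kJ

Adiabatic ⇒ Q = 0, so W_by = −ΔU = nCᵥ(T₁ − T₂).
Cᵥ = 3R/2 = 12.47 J/(mol·K).
W = (2.5)(12.47)(504 − 337) = 5207 J.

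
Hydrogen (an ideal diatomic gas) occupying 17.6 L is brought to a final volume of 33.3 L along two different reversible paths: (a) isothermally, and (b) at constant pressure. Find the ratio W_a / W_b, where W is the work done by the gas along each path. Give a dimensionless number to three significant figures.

W_a / W_b ≈ 0.715

Path (a) isothermal: W = P₁V₁ ln(V₂/V₁) → W_a/(P₁V₁) = 0.6377.
Path (b) isobaric: W = P₁(V₂ − V₁) → W_b/(P₁V₁) = 0.892.
W_a / W_b = 0.6377 / 0.892 = 0.7148.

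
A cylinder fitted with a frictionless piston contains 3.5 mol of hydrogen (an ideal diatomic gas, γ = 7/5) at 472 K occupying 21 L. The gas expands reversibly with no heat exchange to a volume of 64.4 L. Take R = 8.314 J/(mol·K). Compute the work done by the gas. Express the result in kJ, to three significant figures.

W ≈ 12.4 kJ

Adiabatic: TV^(γ−1) = const with γ = 7/5.
T₂ = T₁ (V₁/V₂)^(γ−1) = 472 × (21/64.4)^0.4 = 472 × 0.6388 = 301.5 K.
W_by = nCᵥ(T₁ − T₂) = (3.5)(20.79)(472 − 301.5) = 12404 J.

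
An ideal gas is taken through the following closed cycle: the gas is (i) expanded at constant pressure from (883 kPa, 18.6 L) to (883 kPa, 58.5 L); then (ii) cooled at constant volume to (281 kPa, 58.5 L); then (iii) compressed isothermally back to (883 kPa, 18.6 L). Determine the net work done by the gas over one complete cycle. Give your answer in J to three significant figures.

Leg (i): W = PΔV = (883)(58.5 − 18.6) = 35232 J.
Leg (ii): W = 0.
Leg (iii): W = PᵢVᵢ ln(V_f/Vᵢ) = (16438) ln(18.6/58.5) = -18836 J.
W_net = 35232 − 18836 = 16395 J.

W_net ≈ 16400 J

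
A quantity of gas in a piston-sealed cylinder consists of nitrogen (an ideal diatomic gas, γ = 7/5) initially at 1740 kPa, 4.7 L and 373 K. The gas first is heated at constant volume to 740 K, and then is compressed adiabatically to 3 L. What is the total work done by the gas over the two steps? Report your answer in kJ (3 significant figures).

W_total ≈ -7.98 kJ

Step 1 (isochoric): W = 0 (constant volume).
After step 1: P = 3452 kPa (V unchanged).
Step 2 (adiabatic): W = (P₁V₁ − P₂V₂)/(γ−1) = (16224 − 19416)/0.4 = -7979 J.
W_total = 0 − 7979 = -7979 J.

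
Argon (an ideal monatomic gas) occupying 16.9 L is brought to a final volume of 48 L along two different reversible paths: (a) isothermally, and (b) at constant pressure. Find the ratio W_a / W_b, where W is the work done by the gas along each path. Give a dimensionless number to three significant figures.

Path (a) isothermal: W = P₁V₁ ln(V₂/V₁) → W_a/(P₁V₁) = 1.044.
Path (b) isobaric: W = P₁(V₂ − V₁) → W_b/(P₁V₁) = 1.84.
W_a / W_b = 1.044 / 1.84 = 0.5673.

W_a / W_b ≈ 0.567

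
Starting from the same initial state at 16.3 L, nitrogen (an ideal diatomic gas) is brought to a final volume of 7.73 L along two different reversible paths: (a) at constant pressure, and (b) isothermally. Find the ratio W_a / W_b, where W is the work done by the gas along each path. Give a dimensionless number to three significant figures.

W_a / W_b ≈ 0.705

Path (a) isobaric: W = P₁(V₂ − V₁) → W_a/(P₁V₁) = -0.5258.
Path (b) isothermal: W = P₁V₁ ln(V₂/V₁) → W_b/(P₁V₁) = -0.7461.
W_a / W_b = -0.5258 / -0.7461 = 0.7047.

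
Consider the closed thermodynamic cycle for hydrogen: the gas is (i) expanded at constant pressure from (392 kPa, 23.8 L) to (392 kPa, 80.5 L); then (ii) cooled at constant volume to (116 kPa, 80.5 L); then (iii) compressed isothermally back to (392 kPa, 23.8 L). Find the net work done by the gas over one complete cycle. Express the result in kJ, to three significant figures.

W_net ≈ 10.8 kJ

Leg (i): W = PΔV = (392)(80.5 − 23.8) = 22226 J.
Leg (ii): W = 0.
Leg (iii): W = PᵢVᵢ ln(V_f/Vᵢ) = (9338) ln(23.8/80.5) = -11379 J.
W_net = 22226 − 11379 = 10847 J.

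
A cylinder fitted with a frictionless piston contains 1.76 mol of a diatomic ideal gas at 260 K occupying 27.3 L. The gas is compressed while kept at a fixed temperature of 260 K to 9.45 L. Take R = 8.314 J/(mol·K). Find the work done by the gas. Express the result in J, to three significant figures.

W ≈ -4040 J

Isothermal: W = nRT ln(V₂/V₁).
W = (1.76)(8.314)(260) × ln(9.45/27.3)
  = 3804 × -1.061
W_by_gas = -4036 J.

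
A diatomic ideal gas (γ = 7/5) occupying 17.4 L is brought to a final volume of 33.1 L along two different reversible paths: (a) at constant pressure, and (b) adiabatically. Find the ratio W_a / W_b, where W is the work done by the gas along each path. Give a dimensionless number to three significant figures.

Path (a) isobaric: W = P₁(V₂ − V₁) → W_a/(P₁V₁) = 0.9023.
Path (b) adiabatic: W = P₁V₁(1 − (V₁/V₂)^(γ−1))/(γ−1) → W_b/(P₁V₁) = 0.567.
W_a / W_b = 0.9023 / 0.567 = 1.591.

W_a / W_b ≈ 1.59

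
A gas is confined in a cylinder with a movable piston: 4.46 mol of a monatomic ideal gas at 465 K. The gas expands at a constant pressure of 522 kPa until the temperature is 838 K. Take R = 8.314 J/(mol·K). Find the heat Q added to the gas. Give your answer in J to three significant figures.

Q ≈ 34600 J

Isobaric: W = nRΔT = (4.46)(8.314)(373) = 13831 J.
ΔU = nCᵥΔT with Cᵥ = 3R/2: ΔU = (4.46)(12.47)(373) = 20747 J.
Q = ΔU + W = 20747 + 13831 = 34578 J.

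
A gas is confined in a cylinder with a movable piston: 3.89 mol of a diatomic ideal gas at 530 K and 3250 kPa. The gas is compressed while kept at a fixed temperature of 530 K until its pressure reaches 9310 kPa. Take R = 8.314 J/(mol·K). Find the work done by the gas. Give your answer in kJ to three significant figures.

Isothermal process: W = nRT ln(V₂/V₁) = nRT ln(P₁/P₂).
W = (3.89)(8.314)(530) × ln(3250/9310)
  = 17141 × ln(0.3491) = 17141 × -1.052
W_by_gas = -18040 J.

W ≈ -18.0 kJ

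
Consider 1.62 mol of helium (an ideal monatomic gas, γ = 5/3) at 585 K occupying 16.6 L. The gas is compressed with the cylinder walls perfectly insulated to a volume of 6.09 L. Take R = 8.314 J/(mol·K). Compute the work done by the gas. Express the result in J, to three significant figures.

Adiabatic: TV^(γ−1) = const with γ = 5/3.
T₂ = T₁ (V₁/V₂)^(γ−1) = 585 × (16.6/6.09)^0.667 = 585 × 1.951 = 1142 K.
W_by = nCᵥ(T₁ − T₂) = (1.62)(12.47)(585 − 1142) = -11243 J.

W ≈ -11200 J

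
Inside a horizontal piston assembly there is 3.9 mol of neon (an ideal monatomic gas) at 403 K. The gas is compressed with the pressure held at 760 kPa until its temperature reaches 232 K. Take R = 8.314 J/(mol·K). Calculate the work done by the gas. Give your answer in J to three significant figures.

W ≈ -5540 J

Isobaric: W = P ΔV = nR ΔT.
W = (3.9)(8.314)(232 − 403) = -5545 J.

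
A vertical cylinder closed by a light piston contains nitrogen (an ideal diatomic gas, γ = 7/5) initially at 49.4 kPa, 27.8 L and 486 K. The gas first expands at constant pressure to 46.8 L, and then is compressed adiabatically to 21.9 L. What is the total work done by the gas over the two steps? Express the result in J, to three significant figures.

Step 1 (isobaric): W = PΔV = (49.4 kPa)(46.8 − 27.8 L) = 938.6 J.
After step 1: P = 49.4 kPa, V = 46.8 L, T = 818.2 K.
Step 2 (adiabatic): W = (P₁V₁ − P₂V₂)/(γ−1) = (2312 − 3133)/0.4 = -2051 J.
W_total = 938.6 − 2051 = -1113 J.

W_total ≈ -1110 J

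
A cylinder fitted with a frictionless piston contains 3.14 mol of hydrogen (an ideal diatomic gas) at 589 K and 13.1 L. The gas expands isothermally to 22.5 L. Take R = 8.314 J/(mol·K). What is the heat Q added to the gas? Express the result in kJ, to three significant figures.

Q ≈ 8.32 kJ

Isothermal ⇒ ΔU = 0, so Q = W = nRT ln(V₂/V₁).
Q = (3.14)(8.314)(589) ln(22.5/13.1) = 15376 × 0.5409 = 8317 J.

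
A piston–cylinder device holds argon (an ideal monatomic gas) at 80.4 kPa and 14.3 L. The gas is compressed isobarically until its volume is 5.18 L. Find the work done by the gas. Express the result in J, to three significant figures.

W ≈ -733 J

Isobaric: W = P ΔV.
W = (80.4 kPa)(5.18 − 14.3 L) = (80.4)(-9.12) = -733.2 J.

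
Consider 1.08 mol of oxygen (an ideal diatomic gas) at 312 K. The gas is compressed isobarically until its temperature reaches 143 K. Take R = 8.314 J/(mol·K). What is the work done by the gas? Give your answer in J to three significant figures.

W ≈ -1520 J

Isobaric: W = P ΔV = nR ΔT.
W = (1.08)(8.314)(143 − 312) = -1517 J.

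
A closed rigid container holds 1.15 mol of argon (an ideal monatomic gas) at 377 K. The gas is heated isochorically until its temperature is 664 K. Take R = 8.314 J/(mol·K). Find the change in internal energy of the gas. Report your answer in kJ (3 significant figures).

Constant volume ⇒ W = 0, so Q = ΔU = nCᵥΔT with Cᵥ = 3R/2 = 12.47 J/(mol·K).
ΔU = (1.15)(12.47)(664 − 377) = 4116 J.

ΔU ≈ 4.12 kJ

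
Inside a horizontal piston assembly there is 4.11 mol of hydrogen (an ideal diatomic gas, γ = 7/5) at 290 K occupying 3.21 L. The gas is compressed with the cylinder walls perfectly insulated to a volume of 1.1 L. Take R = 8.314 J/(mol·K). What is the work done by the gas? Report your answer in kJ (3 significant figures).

Adiabatic: TV^(γ−1) = const with γ = 7/5.
T₂ = T₁ (V₁/V₂)^(γ−1) = 290 × (3.21/1.1)^0.4 = 290 × 1.535 = 445.1 K.
W_by = nCᵥ(T₁ − T₂) = (4.11)(20.79)(290 − 445.1) = -13248 J.

W ≈ -13.2 kJ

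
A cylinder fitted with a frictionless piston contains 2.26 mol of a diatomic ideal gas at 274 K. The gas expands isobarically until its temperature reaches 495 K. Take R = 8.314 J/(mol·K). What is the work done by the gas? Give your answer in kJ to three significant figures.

W ≈ 4.15 kJ

Isobaric: W = P ΔV = nR ΔT.
W = (2.26)(8.314)(495 − 274) = 4153 J.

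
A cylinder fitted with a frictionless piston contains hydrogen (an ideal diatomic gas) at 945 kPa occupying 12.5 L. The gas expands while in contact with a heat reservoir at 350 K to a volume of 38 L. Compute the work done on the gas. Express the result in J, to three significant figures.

W ≈ -13100 J

Isothermal: W = nRT ln(V₂/V₁) = P₁V₁ ln(V₂/V₁).
P₁V₁ = (945 kPa)(12.5 L) = 11812 J.
W = 11812 × ln(38/12.5) = 11812 × 1.112
W_by_gas = 13134 J; work on gas = −W_by = -13134 J.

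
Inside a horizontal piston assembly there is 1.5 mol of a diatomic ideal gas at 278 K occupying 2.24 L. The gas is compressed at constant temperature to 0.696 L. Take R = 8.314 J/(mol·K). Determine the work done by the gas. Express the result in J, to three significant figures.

W ≈ -4050 J

Isothermal: W = nRT ln(V₂/V₁).
W = (1.5)(8.314)(278) × ln(0.696/2.24)
  = 3467 × -1.169
W_by_gas = -4052 J.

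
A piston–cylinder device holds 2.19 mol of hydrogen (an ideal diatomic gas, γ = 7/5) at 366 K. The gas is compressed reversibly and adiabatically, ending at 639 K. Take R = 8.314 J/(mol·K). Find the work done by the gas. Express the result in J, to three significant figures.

W ≈ -12400 J

Adiabatic ⇒ Q = 0, so W_by = −ΔU = nCᵥ(T₁ − T₂).
Cᵥ = 5R/2 = 20.79 J/(mol·K).
W = (2.19)(20.79)(366 − 639) = -12427 J.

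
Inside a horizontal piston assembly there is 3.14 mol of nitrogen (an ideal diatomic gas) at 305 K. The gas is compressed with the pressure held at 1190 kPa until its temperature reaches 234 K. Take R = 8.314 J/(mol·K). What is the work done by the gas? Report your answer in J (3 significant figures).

Isobaric: W = P ΔV = nR ΔT.
W = (3.14)(8.314)(234 − 305) = -1854 J.

W ≈ -1850 J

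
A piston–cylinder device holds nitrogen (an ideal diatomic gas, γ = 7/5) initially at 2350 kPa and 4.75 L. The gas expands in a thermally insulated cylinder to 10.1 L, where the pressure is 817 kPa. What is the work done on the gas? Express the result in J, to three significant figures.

Adiabatic: W = (P₁V₁ − P₂V₂)/(γ − 1) with γ = 7/5.
P₁V₁ = 11162 J, P₂V₂ = 8252 J.
W = (11162 − 8252) / 0.4 = 7277 J.
Work on gas = −W_by = -7277 J.

W ≈ -7280 J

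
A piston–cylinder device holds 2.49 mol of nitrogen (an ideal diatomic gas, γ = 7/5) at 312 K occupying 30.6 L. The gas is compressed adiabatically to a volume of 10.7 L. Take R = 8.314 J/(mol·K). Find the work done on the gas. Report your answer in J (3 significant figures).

W ≈ 8440 J

Adiabatic: TV^(γ−1) = const with γ = 7/5.
T₂ = T₁ (V₁/V₂)^(γ−1) = 312 × (30.6/10.7)^0.4 = 312 × 1.522 = 475 K.
W_by = nCᵥ(T₁ − T₂) = (2.49)(20.79)(312 − 475) = -8436 J.
Work on gas = −W_by = 8436 J.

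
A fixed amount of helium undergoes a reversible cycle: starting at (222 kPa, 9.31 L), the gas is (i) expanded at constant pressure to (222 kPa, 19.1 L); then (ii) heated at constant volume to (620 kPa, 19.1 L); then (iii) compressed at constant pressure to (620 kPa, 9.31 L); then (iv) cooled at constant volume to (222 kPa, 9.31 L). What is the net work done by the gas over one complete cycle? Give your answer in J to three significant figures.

W_net ≈ -3900 J

Constant-volume legs do no work.
W(i) = (222)(19.1 − 9.31) = 2173 J; W(iii) = (620)(9.31 − 19.1) = -6070 J.
W_net = 2173 − 6070 = -3896 J (the counter-clockwise enclosed area).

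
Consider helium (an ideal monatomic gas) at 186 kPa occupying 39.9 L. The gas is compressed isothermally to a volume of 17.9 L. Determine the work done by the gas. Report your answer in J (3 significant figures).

Isothermal: W = nRT ln(V₂/V₁) = P₁V₁ ln(V₂/V₁).
P₁V₁ = (186 kPa)(39.9 L) = 7421 J.
W = 7421 × ln(17.9/39.9) = 7421 × -0.8016
W_by_gas = -5949 J.

W ≈ -5950 J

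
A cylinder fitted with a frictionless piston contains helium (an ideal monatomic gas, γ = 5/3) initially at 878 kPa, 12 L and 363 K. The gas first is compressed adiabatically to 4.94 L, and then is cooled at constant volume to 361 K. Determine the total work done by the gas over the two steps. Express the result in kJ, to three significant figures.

Step 1 (adiabatic): W = (P₁V₁ − P₂V₂)/(γ−1) = (10536 − 19039)/0.667 = -12755 J.
Step 2 (isochoric): W = 0 (constant volume).
W_total = -12755 + 0 = -12755 J.

W_total ≈ -12.8 kJ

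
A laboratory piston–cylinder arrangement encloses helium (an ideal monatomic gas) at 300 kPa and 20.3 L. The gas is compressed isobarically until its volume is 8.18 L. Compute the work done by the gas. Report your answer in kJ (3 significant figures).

W ≈ -3.64 kJ

Isobaric: W = P ΔV.
W = (300 kPa)(8.18 − 20.3 L) = (300)(-12.12) = -3636 J.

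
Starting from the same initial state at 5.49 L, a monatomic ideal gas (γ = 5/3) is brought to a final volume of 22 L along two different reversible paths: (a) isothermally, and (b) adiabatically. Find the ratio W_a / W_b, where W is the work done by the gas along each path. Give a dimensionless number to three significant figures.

W_a / W_b ≈ 1.53

Path (a) isothermal: W = P₁V₁ ln(V₂/V₁) → W_a/(P₁V₁) = 1.388.
Path (b) adiabatic: W = P₁V₁(1 − (V₁/V₂)^(γ−1))/(γ−1) → W_b/(P₁V₁) = 0.9054.
W_a / W_b = 1.388 / 0.9054 = 1.533.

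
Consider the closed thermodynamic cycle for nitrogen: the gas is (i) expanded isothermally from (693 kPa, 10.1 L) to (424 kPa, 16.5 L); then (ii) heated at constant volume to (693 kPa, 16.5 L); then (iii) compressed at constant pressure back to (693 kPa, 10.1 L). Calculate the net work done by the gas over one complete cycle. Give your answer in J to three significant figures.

W_net ≈ -1000 J

Leg (i): W = PᵢVᵢ ln(V_f/Vᵢ) = (6999) ln(16.5/10.1) = 3435 J.
Leg (ii): W = 0.
Leg (iii): W = PΔV = (693)(10.1 − 16.5) = -4435 J.
W_net = 3435 − 4435 = -999.8 J.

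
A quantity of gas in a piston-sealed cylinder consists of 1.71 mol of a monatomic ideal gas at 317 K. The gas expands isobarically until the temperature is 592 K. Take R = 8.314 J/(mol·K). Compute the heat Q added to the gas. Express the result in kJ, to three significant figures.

Isobaric: W = nRΔT = (1.71)(8.314)(275) = 3910 J.
ΔU = nCᵥΔT with Cᵥ = 3R/2: ΔU = (1.71)(12.47)(275) = 5864 J.
Q = ΔU + W = 5864 + 3910 = 9774 J.

Q ≈ 9.77 kJ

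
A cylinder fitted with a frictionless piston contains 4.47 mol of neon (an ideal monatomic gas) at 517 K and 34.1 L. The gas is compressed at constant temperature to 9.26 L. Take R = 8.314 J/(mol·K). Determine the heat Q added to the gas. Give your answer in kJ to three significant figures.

Isothermal ⇒ ΔU = 0, so Q = W = nRT ln(V₂/V₁).
Q = (4.47)(8.314)(517) ln(9.26/34.1) = 19214 × -1.304 = -25047 J.

Q ≈ -25.0 kJ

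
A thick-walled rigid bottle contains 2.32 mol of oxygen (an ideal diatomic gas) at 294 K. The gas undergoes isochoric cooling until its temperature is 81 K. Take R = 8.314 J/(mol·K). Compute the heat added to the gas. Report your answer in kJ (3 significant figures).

Q ≈ -10.3 kJ

Constant volume ⇒ W = 0, so Q = ΔU = nCᵥΔT with Cᵥ = 5R/2 = 20.79 J/(mol·K).
ΔU = (2.32)(20.79)(81 − 294) = -10271 J.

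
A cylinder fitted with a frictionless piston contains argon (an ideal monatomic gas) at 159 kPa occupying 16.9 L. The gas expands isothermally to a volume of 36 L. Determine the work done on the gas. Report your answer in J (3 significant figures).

Isothermal: W = nRT ln(V₂/V₁) = P₁V₁ ln(V₂/V₁).
P₁V₁ = (159 kPa)(16.9 L) = 2687 J.
W = 2687 × ln(36/16.9) = 2687 × 0.7562
W_by_gas = 2032 J; work on gas = −W_by = -2032 J.

W ≈ -2030 J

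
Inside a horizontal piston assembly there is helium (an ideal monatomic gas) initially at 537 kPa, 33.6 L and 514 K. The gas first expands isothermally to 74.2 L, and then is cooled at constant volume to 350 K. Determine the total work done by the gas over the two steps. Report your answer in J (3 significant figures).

W_total ≈ 14300 J

Step 1 (isothermal): W = P₁V₁ ln(V₂/V₁) = (18043) ln(74.2/33.6) = 14295 J.
Step 2 (isochoric): W = 0 (constant volume).
W_total = 14295 + 0 = 14295 J.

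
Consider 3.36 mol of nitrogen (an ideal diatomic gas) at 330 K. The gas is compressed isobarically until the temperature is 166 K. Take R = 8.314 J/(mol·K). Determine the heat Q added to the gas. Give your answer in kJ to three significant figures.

Q ≈ -16.0 kJ

Isobaric: W = nRΔT = (3.36)(8.314)(-164) = -4581 J.
ΔU = nCᵥΔT with Cᵥ = 5R/2: ΔU = (3.36)(20.79)(-164) = -11453 J.
Q = ΔU + W = -11453 − 4581 = -16035 J.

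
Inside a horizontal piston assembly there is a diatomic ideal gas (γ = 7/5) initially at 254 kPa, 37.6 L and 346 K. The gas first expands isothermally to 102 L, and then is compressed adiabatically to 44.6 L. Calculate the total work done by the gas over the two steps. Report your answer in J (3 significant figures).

Step 1 (isothermal): W = P₁V₁ ln(V₂/V₁) = (9550) ln(102/37.6) = 9531 J.
After step 1: P = 93.63 kPa, V = 102 L, T = 346 K.
Step 2 (adiabatic): W = (P₁V₁ − P₂V₂)/(γ−1) = (9550 − 13296)/0.4 = -9365 J.
W_total = 9531 − 9365 = 166.5 J.

W_total ≈ 166 J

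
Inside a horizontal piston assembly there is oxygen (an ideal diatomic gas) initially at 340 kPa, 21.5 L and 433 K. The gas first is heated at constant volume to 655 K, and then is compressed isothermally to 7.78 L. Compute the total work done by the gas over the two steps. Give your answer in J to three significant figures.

Step 1 (isochoric): W = 0 (constant volume).
After step 1: P = 514.3 kPa (V unchanged).
Step 2 (isothermal): W = P₁V₁ ln(V₂/V₁) = (11058) ln(7.78/21.5) = -11240 J.
W_total = 0 − 11240 = -11240 J.

W_total ≈ -11200 J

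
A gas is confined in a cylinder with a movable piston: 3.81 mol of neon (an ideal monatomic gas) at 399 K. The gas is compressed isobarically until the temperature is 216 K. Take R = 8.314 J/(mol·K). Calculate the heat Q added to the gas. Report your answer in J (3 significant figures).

Q ≈ -14500 J

Isobaric: W = nRΔT = (3.81)(8.314)(-183) = -5797 J.
ΔU = nCᵥΔT with Cᵥ = 3R/2: ΔU = (3.81)(12.47)(-183) = -8695 J.
Q = ΔU + W = -8695 − 5797 = -14492 J.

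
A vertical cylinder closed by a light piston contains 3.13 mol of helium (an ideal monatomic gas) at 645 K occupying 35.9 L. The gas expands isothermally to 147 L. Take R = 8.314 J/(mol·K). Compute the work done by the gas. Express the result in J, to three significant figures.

W ≈ 23700 J

Isothermal: W = nRT ln(V₂/V₁).
W = (3.13)(8.314)(645) × ln(147/35.9)
  = 16785 × 1.41
W_by_gas = 23661 J.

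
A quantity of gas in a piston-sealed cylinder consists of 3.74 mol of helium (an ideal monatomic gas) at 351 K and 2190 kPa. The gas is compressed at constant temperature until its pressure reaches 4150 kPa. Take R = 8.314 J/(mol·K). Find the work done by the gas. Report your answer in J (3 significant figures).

W ≈ -6980 J

Isothermal process: W = nRT ln(V₂/V₁) = nRT ln(P₁/P₂).
W = (3.74)(8.314)(351) × ln(2190/4150)
  = 10914 × ln(0.5277) = 10914 × -0.6392
W_by_gas = -6976 J.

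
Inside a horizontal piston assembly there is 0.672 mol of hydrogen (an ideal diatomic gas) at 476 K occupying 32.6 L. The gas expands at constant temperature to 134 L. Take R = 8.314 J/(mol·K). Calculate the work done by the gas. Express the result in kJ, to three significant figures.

Isothermal: W = nRT ln(V₂/V₁).
W = (0.672)(8.314)(476) × ln(134/32.6)
  = 2659 × 1.414
W_by_gas = 3759 J.

W ≈ 3.76 kJ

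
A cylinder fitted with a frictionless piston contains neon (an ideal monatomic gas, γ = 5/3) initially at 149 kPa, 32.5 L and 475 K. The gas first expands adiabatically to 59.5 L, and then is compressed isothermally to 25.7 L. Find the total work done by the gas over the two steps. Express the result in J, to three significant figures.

Step 1 (adiabatic): W = (P₁V₁ − P₂V₂)/(γ−1) = (4842 − 3236)/0.667 = 2410 J.
After step 1: P = 54.38 kPa, V = 59.5 L, T = 317.4 K.
Step 2 (isothermal): W = P₁V₁ ln(V₂/V₁) = (3236) ln(25.7/59.5) = -2716 J.
W_total = 2410 − 2716 = -306.3 J.

W_total ≈ -306 J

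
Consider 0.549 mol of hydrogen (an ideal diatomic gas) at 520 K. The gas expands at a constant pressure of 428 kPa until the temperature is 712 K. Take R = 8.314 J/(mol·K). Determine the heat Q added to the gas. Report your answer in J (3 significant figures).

Q ≈ 3070 J

Isobaric: W = nRΔT = (0.549)(8.314)(192) = 876.4 J.
ΔU = nCᵥΔT with Cᵥ = 5R/2: ΔU = (0.549)(20.79)(192) = 2191 J.
Q = ΔU + W = 2191 + 876.4 = 3067 J.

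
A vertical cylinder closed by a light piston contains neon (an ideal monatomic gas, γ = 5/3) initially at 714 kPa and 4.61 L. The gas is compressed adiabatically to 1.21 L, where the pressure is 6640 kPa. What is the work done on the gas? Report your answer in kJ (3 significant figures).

Adiabatic: W = (P₁V₁ − P₂V₂)/(γ − 1) with γ = 5/3.
P₁V₁ = 3292 J, P₂V₂ = 8034 J.
W = (3292 − 8034) / 0.6667 = -7114 J.
Work on gas = −W_by = 7114 J.

W ≈ 7.11 kJ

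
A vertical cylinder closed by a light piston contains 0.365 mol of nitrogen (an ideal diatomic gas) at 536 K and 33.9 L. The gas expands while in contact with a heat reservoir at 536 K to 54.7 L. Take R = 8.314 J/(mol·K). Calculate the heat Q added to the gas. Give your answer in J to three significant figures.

Isothermal ⇒ ΔU = 0, so Q = W = nRT ln(V₂/V₁).
Q = (0.365)(8.314)(536) ln(54.7/33.9) = 1627 × 0.4784 = 778.2 J.

Q ≈ 778 J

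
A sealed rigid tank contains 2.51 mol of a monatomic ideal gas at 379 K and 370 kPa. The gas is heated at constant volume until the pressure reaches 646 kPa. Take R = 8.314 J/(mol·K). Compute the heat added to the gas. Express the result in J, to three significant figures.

Constant volume ⇒ W = 0, so Q = ΔU = nCᵥΔT with Cᵥ = 3R/2 = 12.47 J/(mol·K).
At constant V, T₂/T₁ = P₂/P₁ ⇒ ΔT = T₁(P₂/P₁ − 1) = 379·(646/370 − 1) = 282.7 K.
ΔU = (2.51)(12.47)(282.7) = 8850 J.

Q ≈ 8850 J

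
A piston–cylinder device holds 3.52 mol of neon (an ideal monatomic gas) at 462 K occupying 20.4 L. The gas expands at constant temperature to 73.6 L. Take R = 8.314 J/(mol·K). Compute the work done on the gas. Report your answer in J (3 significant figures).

Isothermal: W = nRT ln(V₂/V₁).
W = (3.52)(8.314)(462) × ln(73.6/20.4)
  = 13521 × 1.283
W_by_gas = 17348 J; work on gas = −W_by = -17348 J.

W ≈ -17300 J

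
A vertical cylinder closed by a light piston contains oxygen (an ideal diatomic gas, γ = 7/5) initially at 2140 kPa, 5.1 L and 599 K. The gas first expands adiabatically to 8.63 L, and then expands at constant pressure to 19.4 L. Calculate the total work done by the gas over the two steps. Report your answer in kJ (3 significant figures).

W_total ≈ 16.2 kJ

Step 1 (adiabatic): W = (P₁V₁ − P₂V₂)/(γ−1) = (10914 − 8843)/0.4 = 5177 J.
After step 1: P = 1025 kPa, V = 8.63 L, T = 485.3 K.
Step 2 (isobaric): W = PΔV = (1025 kPa)(19.4 − 8.63 L) = 11036 J.
W_total = 5177 + 11036 = 16213 J.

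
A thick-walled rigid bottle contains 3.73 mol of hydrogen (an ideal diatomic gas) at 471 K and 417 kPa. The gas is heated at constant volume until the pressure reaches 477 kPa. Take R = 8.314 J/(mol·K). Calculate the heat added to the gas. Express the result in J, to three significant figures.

Q ≈ 5250 J

Constant volume ⇒ W = 0, so Q = ΔU = nCᵥΔT with Cᵥ = 5R/2 = 20.79 J/(mol·K).
At constant V, T₂/T₁ = P₂/P₁ ⇒ ΔT = T₁(P₂/P₁ − 1) = 471·(477/417 − 1) = 67.77 K.
ΔU = (3.73)(20.79)(67.77) = 5254 J.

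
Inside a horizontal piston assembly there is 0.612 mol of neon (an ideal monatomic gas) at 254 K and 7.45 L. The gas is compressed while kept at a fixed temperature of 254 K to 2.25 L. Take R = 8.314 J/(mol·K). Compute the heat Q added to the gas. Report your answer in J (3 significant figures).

Isothermal ⇒ ΔU = 0, so Q = W = nRT ln(V₂/V₁).
Q = (0.612)(8.314)(254) ln(2.25/7.45) = 1292 × -1.197 = -1547 J.

Q ≈ -1550 J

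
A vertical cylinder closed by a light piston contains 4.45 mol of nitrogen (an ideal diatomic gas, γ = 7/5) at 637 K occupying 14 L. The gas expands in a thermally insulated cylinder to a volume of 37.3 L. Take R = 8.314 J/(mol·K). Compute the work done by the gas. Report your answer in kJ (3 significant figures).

Adiabatic: TV^(γ−1) = const with γ = 7/5.
T₂ = T₁ (V₁/V₂)^(γ−1) = 637 × (14/37.3)^0.4 = 637 × 0.6757 = 430.4 K.
W_by = nCᵥ(T₁ − T₂) = (4.45)(20.79)(637 − 430.4) = 19106 J.

W ≈ 19.1 kJ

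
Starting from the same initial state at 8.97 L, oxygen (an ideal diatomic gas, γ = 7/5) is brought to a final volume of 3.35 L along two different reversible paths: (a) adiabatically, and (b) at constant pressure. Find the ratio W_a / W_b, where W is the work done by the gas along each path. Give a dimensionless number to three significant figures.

W_a / W_b ≈ 1.93

Path (a) adiabatic: W = P₁V₁(1 − (V₁/V₂)^(γ−1))/(γ−1) → W_a/(P₁V₁) = -1.207.
Path (b) isobaric: W = P₁(V₂ − V₁) → W_b/(P₁V₁) = -0.6265.
W_a / W_b = -1.207 / -0.6265 = 1.927.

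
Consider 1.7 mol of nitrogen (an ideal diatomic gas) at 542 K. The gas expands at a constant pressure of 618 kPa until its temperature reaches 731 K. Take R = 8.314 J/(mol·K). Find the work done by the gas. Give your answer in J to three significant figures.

W ≈ 2670 J

Isobaric: W = P ΔV = nR ΔT.
W = (1.7)(8.314)(731 − 542) = 2671 J.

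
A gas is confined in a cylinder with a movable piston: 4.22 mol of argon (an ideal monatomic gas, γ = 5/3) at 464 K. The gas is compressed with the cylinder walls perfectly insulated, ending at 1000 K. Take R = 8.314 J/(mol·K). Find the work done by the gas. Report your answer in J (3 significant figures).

W ≈ -28200 J

Adiabatic ⇒ Q = 0, so W_by = −ΔU = nCᵥ(T₁ − T₂).
Cᵥ = 3R/2 = 12.47 J/(mol·K).
W = (4.22)(12.47)(464 − 1000) = -28208 J.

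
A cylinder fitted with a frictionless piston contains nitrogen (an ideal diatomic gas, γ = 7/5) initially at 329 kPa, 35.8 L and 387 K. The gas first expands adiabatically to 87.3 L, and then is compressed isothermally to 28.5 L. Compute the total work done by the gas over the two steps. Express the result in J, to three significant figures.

W_total ≈ -399 J

Step 1 (adiabatic): W = (P₁V₁ − P₂V₂)/(γ−1) = (11778 − 8246)/0.4 = 8831 J.
After step 1: P = 94.45 kPa, V = 87.3 L, T = 270.9 K.
Step 2 (isothermal): W = P₁V₁ ln(V₂/V₁) = (8246) ln(28.5/87.3) = -9231 J.
W_total = 8831 − 9231 = -399.3 J.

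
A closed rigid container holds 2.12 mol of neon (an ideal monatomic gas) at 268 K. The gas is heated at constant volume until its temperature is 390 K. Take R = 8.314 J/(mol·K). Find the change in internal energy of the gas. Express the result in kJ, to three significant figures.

ΔU ≈ 3.23 kJ

Constant volume ⇒ W = 0, so Q = ΔU = nCᵥΔT with Cᵥ = 3R/2 = 12.47 J/(mol·K).
ΔU = (2.12)(12.47)(390 − 268) = 3225 J.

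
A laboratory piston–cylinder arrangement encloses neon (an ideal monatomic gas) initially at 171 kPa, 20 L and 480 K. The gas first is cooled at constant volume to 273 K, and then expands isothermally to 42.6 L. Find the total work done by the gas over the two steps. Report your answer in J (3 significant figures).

Step 1 (isochoric): W = 0 (constant volume).
After step 1: P = 97.26 kPa (V unchanged).
Step 2 (isothermal): W = P₁V₁ ln(V₂/V₁) = (1945) ln(42.6/20) = 1471 J.
W_total = 0 + 1471 = 1471 J.

W_total ≈ 1470 J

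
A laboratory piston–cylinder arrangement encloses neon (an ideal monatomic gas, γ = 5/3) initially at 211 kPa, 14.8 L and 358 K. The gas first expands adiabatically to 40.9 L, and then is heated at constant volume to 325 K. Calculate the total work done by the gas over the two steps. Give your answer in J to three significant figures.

Step 1 (adiabatic): W = (P₁V₁ − P₂V₂)/(γ−1) = (3123 − 1586)/0.667 = 2306 J.
Step 2 (isochoric): W = 0 (constant volume).
W_total = 2306 + 0 = 2306 J.

W_total ≈ 2310 J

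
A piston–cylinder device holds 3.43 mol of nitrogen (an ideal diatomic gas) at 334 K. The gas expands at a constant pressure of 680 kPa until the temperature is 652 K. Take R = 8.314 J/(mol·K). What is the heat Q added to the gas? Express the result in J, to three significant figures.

Isobaric: W = nRΔT = (3.43)(8.314)(318) = 9068 J.
ΔU = nCᵥΔT with Cᵥ = 5R/2: ΔU = (3.43)(20.79)(318) = 22671 J.
Q = ΔU + W = 22671 + 9068 = 31739 J.

Q ≈ 31700 J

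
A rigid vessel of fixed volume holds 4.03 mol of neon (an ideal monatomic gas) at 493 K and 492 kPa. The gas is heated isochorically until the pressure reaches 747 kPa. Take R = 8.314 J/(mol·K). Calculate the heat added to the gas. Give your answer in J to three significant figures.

Q ≈ 12800 J

Constant volume ⇒ W = 0, so Q = ΔU = nCᵥΔT with Cᵥ = 3R/2 = 12.47 J/(mol·K).
At constant V, T₂/T₁ = P₂/P₁ ⇒ ΔT = T₁(P₂/P₁ − 1) = 493·(747/492 − 1) = 255.5 K.
ΔU = (4.03)(12.47)(255.5) = 12842 J.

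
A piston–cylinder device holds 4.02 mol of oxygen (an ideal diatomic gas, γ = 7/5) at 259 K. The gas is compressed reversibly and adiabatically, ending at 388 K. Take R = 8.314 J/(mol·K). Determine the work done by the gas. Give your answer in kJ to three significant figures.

Adiabatic ⇒ Q = 0, so W_by = −ΔU = nCᵥ(T₁ − T₂).
Cᵥ = 5R/2 = 20.79 J/(mol·K).
W = (4.02)(20.79)(259 − 388) = -10779 J.

W ≈ -10.8 kJ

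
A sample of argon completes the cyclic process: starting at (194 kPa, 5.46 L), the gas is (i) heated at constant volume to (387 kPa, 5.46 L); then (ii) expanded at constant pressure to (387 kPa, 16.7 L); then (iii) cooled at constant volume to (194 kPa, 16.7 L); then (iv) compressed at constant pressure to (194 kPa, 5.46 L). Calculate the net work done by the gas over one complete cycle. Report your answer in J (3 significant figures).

W_net ≈ 2170 J

Constant-volume legs do no work.
W(ii) = (387)(16.7 − 5.46) = 4350 J; W(iv) = (194)(5.46 − 16.7) = -2181 J.
W_net = 4350 − 2181 = 2169 J (the clockwise enclosed area).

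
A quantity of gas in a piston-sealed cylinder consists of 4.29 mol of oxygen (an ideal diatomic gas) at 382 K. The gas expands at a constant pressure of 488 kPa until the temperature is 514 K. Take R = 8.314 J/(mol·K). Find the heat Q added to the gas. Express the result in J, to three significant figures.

Q ≈ 16500 J

Isobaric: W = nRΔT = (4.29)(8.314)(132) = 4708 J.
ΔU = nCᵥΔT with Cᵥ = 5R/2: ΔU = (4.29)(20.79)(132) = 11770 J.
Q = ΔU + W = 11770 + 4708 = 16478 J.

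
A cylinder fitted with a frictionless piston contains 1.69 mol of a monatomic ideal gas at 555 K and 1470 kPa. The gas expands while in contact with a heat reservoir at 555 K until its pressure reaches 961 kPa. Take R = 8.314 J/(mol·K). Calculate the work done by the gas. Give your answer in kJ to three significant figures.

Isothermal process: W = nRT ln(V₂/V₁) = nRT ln(P₁/P₂).
W = (1.69)(8.314)(555) × ln(1470/961)
  = 7798 × ln(1.53) = 7798 × 0.425
W_by_gas = 3315 J.

W ≈ 3.31 kJ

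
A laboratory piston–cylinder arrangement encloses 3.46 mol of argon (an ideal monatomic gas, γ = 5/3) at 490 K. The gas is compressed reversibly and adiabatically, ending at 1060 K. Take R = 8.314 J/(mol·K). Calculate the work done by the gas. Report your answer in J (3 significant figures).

W ≈ -24600 J

Adiabatic ⇒ Q = 0, so W_by = −ΔU = nCᵥ(T₁ − T₂).
Cᵥ = 3R/2 = 12.47 J/(mol·K).
W = (3.46)(12.47)(490 − 1060) = -24595 J.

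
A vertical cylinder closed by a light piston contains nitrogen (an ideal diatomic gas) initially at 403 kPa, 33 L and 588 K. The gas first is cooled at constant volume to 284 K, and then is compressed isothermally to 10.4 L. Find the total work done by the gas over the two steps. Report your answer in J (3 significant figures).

W_total ≈ -7420 J

Step 1 (isochoric): W = 0 (constant volume).
After step 1: P = 194.6 kPa (V unchanged).
Step 2 (isothermal): W = P₁V₁ ln(V₂/V₁) = (6423) ln(10.4/33) = -7417 J.
W_total = 0 − 7417 = -7417 J.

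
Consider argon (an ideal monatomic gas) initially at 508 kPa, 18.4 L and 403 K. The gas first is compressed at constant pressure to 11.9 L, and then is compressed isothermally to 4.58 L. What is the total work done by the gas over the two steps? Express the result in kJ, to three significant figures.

Step 1 (isobaric): W = PΔV = (508 kPa)(11.9 − 18.4 L) = -3302 J.
After step 1: P = 508 kPa, V = 11.9 L, T = 260.6 K.
Step 2 (isothermal): W = P₁V₁ ln(V₂/V₁) = (6045) ln(4.58/11.9) = -5772 J.
W_total = -3302 − 5772 = -9074 J.

W_total ≈ -9.07 kJ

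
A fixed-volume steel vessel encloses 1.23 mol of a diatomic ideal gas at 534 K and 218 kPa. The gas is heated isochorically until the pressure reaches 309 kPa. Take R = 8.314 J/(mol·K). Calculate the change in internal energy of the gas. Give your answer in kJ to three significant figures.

Constant volume ⇒ W = 0, so Q = ΔU = nCᵥΔT with Cᵥ = 5R/2 = 20.79 J/(mol·K).
At constant V, T₂/T₁ = P₂/P₁ ⇒ ΔT = T₁(P₂/P₁ − 1) = 534·(309/218 − 1) = 222.9 K.
ΔU = (1.23)(20.79)(222.9) = 5699 J.

ΔU ≈ 5.70 kJ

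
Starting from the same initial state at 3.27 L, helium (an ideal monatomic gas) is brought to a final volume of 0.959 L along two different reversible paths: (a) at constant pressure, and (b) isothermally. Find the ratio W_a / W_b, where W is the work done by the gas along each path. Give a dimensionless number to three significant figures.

Path (a) isobaric: W = P₁(V₂ − V₁) → W_a/(P₁V₁) = -0.7067.
Path (b) isothermal: W = P₁V₁ ln(V₂/V₁) → W_b/(P₁V₁) = -1.227.
W_a / W_b = -0.7067 / -1.227 = 0.5761.

W_a / W_b ≈ 0.576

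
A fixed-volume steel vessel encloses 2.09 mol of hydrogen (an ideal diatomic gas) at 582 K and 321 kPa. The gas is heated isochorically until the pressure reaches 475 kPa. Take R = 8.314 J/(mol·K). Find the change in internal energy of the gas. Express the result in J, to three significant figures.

Constant volume ⇒ W = 0, so Q = ΔU = nCᵥΔT with Cᵥ = 5R/2 = 20.79 J/(mol·K).
At constant V, T₂/T₁ = P₂/P₁ ⇒ ΔT = T₁(P₂/P₁ − 1) = 582·(475/321 − 1) = 279.2 K.
ΔU = (2.09)(20.79)(279.2) = 12129 J.

ΔU ≈ 12100 J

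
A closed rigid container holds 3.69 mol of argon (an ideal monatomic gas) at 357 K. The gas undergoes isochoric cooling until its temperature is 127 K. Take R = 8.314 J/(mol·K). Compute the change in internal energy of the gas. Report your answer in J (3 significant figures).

Constant volume ⇒ W = 0, so Q = ΔU = nCᵥΔT with Cᵥ = 3R/2 = 12.47 J/(mol·K).
ΔU = (3.69)(12.47)(127 − 357) = -10584 J.

ΔU ≈ -10600 J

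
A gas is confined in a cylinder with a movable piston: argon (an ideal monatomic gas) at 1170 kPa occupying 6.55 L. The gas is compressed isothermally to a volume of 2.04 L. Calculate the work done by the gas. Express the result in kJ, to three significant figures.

W ≈ -8.94 kJ

Isothermal: W = nRT ln(V₂/V₁) = P₁V₁ ln(V₂/V₁).
P₁V₁ = (1170 kPa)(6.55 L) = 7664 J.
W = 7664 × ln(2.04/6.55) = 7664 × -1.167
W_by_gas = -8940 J.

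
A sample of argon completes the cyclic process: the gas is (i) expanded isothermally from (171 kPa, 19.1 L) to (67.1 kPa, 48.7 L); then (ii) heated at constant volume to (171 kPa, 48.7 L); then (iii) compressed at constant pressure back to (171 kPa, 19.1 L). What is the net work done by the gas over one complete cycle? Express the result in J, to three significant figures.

W_net ≈ -2000 J

Leg (i): W = PᵢVᵢ ln(V_f/Vᵢ) = (3266) ln(48.7/19.1) = 3057 J.
Leg (ii): W = 0.
Leg (iii): W = PΔV = (171)(19.1 − 48.7) = -5062 J.
W_net = 3057 − 5062 = -2005 J.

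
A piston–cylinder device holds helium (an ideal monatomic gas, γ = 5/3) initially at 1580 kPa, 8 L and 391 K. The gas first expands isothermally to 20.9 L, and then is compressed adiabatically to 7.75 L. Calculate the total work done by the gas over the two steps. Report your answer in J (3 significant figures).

W_total ≈ -5640 J

Step 1 (isothermal): W = P₁V₁ ln(V₂/V₁) = (12640) ln(20.9/8) = 12138 J.
After step 1: P = 604.8 kPa, V = 20.9 L, T = 391 K.
Step 2 (adiabatic): W = (P₁V₁ − P₂V₂)/(γ−1) = (12640 − 24489)/0.667 = -17774 J.
W_total = 12138 − 17774 = -5636 J.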